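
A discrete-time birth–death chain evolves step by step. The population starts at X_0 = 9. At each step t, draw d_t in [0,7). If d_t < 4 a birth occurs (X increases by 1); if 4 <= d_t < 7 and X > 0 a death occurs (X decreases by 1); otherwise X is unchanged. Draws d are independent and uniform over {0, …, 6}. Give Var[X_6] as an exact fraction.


288/49

X can drop by at most 1 per step and X_0 = 9 > T = 6, so X_t >= 9 − t >= 3 > 0 for every t <= 6: the floor at 0 (the 'and X > 0' condition) never binds. Hence X_6 = X_0 + Σ_{t<6} Y_t with i.i.d. increments Y_t = y(d_t) ∈ {+1, −1, 0}.
Outcome values over d=0..6: [1, 1, 1, 1, -1, -1, -1]
Σy = 1, Σy² = 7, M = 7
μ = 1/7 = 1/7,  σ² = 7/7 − (1/7)² = 48/49
Independent increments: Var[X_6] = 6·σ² = 6·(48/49) = 288/49


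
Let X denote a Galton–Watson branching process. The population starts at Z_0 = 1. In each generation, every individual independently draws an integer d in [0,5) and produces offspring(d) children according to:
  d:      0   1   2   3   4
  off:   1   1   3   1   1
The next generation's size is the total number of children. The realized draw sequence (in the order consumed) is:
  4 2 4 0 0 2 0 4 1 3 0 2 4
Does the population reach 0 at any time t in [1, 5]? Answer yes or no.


no

gen 0: Z_0=1, draws=[4], offspring=[1], Z_1=1
gen 1: Z_1=1, draws=[2], offspring=[3], Z_2=3
gen 2: Z_2=3, draws=[4, 0, 0], offspring=[1, 1, 1], Z_3=3
gen 3: Z_3=3, draws=[2, 0, 4], offspring=[3, 1, 1], Z_4=5
gen 4: Z_4=5, draws=[1, 3, 0, 2, 4], offspring=[1, 1, 1, 3, 1], Z_5=7


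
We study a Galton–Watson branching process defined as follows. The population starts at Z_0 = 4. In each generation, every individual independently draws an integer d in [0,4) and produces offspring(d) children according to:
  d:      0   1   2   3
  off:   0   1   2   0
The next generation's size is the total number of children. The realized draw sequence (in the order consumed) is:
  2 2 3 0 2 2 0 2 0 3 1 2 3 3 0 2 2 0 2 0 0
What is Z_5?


2

gen 0: Z_0=4, draws=[2, 2, 3, 0], offspring=[2, 2, 0, 0], Z_1=4
gen 1: Z_1=4, draws=[2, 2, 0, 2], offspring=[2, 2, 0, 2], Z_2=6
gen 2: Z_2=6, draws=[0, 3, 1, 2, 3, 3], offspring=[0, 0, 1, 2, 0, 0], Z_3=3
gen 3: Z_3=3, draws=[0, 2, 2], offspring=[0, 2, 2], Z_4=4
gen 4: Z_4=4, draws=[0, 2, 0, 0], offspring=[0, 2, 0, 0], Z_5=2


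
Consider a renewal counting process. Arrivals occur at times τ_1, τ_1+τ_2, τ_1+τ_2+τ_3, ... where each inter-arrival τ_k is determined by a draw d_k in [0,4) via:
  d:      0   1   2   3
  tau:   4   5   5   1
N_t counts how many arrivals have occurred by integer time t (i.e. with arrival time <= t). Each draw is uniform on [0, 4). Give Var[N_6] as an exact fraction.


Inter-arrival values over d=0..3: [4, 5, 5, 1]
Each d has probability 1/4, so the pmf of τ is: f(1) = 1/4, f(4) = 1/4, f(5) = 1/2
Let p_n(j) = P(N_n = j), with p_0 = [1]. Condition on τ_1: p_n(0) = P(τ > n), and for j >= 1, p_n(j) = Σ_{k<=n} f(k)·p_{n−k}(j−1)
p_1 = [3/4, 1/4]  (j = 0..1)
p_2 = [3/4, 3/16, 1/16]  (j = 0..2)
p_3 = [3/4, 3/16, 3/64, 1/64]  (j = 0..3)
p_4 = [1/2, 7/16, 3/64, 3/256, 1/256]  (j = 0..4)
p_5 = [0, 13/16, 11/64, 3/256, 3/1024, 1/1024]  (j = 0..5)
p_6 = [0, 9/16, 3/8, 15/256, 3/1024, 3/4096, 1/4096]  (j = 0..6)
E[N_6] = Σ j·p_6(j) = 6165/4096;  E[N_6²] = Σ j²·p_6(j) = 10911/4096
Var[N_6] = 10911/4096 − (6165/4096)² = 6684231/16777216

6684231/16777216


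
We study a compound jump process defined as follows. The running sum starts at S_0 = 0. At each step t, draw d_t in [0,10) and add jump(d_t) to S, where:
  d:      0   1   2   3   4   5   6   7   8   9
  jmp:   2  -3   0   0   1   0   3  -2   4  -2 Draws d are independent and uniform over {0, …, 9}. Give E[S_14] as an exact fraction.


21/5

Outcome values over d=0..9: [2, -3, 0, 0, 1, 0, 3, -2, 4, -2]
Σy = 3, Σy² = 47, M = 10
μ = 3/10 = 3/10,  σ² = 47/10 − (3/10)² = 461/100
E[S_14] = 0 + 14·(3/10) = 21/5


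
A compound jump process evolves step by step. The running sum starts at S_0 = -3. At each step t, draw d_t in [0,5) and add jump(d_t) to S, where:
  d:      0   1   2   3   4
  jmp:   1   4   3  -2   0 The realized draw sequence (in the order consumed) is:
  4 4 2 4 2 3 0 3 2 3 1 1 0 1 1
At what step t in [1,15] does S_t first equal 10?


13

t=0: S=-3, d=4, jump=0, S_1=-3
t=1: S=-3, d=4, jump=0, S_2=-3
t=2: S=-3, d=2, jump=3, S_3=0
t=3: S=0, d=4, jump=0, S_4=0
t=4: S=0, d=2, jump=3, S_5=3
t=5: S=3, d=3, jump=-2, S_6=1
t=6: S=1, d=0, jump=1, S_7=2
t=7: S=2, d=3, jump=-2, S_8=0
t=8: S=0, d=2, jump=3, S_9=3
t=9: S=3, d=3, jump=-2, S_10=1
t=10: S=1, d=1, jump=4, S_11=5
t=11: S=5, d=1, jump=4, S_12=9
t=12: S=9, d=0, jump=1, S_13=10
t=13: S=10, d=1, jump=4, S_14=14
t=14: S=14, d=1, jump=4, S_15=18


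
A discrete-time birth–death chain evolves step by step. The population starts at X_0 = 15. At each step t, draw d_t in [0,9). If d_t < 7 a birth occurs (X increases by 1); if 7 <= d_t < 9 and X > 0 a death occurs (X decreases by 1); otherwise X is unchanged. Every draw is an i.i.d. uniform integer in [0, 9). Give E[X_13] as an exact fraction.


200/9

X can drop by at most 1 per step and X_0 = 15 > T = 13, so X_t >= 15 − t >= 2 > 0 for every t <= 13: the floor at 0 (the 'and X > 0' condition) never binds. Hence X_13 = X_0 + Σ_{t<13} Y_t with i.i.d. increments Y_t = y(d_t) ∈ {+1, −1, 0}.
Outcome values over d=0..8: [1, 1, 1, 1, 1, 1, 1, -1, -1]
Σy = 5, Σy² = 9, M = 9
μ = 5/9 = 5/9,  σ² = 9/9 − (5/9)² = 56/81
E[X_13] = 15 + 13·(5/9) = 200/9


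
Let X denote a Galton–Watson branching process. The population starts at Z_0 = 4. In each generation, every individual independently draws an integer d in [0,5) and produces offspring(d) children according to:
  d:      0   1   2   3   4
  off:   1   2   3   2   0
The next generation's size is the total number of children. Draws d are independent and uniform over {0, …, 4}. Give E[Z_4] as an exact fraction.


16384/625

Outcome values over d=0..4: [1, 2, 3, 2, 0]
Σy = 8, Σy² = 18, M = 5
μ = 8/5 = 8/5,  σ² = 18/5 − (8/5)² = 26/25
E[Z_0] = 4
E[Z_1] = 8/5·E[Z_0] = 32/5
E[Z_2] = 8/5·E[Z_1] = 256/25
E[Z_3] = 8/5·E[Z_2] = 2048/125
E[Z_4] = 8/5·E[Z_3] = 16384/625


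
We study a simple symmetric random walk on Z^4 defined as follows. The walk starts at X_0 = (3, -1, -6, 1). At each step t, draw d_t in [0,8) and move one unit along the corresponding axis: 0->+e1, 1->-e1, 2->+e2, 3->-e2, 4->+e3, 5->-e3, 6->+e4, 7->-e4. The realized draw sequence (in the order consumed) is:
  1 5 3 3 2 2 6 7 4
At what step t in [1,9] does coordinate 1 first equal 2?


t=0: X=(3, -1, -6, 1), d=1 → -e1, X_1=(2, -1, -6, 1)
t=1: X=(2, -1, -6, 1), d=5 → -e3, X_2=(2, -1, -7, 1)
t=2: X=(2, -1, -7, 1), d=3 → -e2, X_3=(2, -2, -7, 1)
t=3: X=(2, -2, -7, 1), d=3 → -e2, X_4=(2, -3, -7, 1)
t=4: X=(2, -3, -7, 1), d=2 → +e2, X_5=(2, -2, -7, 1)
t=5: X=(2, -2, -7, 1), d=2 → +e2, X_6=(2, -1, -7, 1)
t=6: X=(2, -1, -7, 1), d=6 → +e4, X_7=(2, -1, -7, 2)
t=7: X=(2, -1, -7, 2), d=7 → -e4, X_8=(2, -1, -7, 1)
t=8: X=(2, -1, -7, 1), d=4 → +e3, X_9=(2, -1, -6, 1)

1


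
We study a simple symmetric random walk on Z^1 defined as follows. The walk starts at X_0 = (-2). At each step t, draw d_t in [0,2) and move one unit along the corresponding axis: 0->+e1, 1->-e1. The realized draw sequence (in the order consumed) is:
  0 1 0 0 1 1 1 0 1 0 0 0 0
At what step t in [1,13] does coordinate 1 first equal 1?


t=0: X=(-2), d=0 → +e1, X_1=(-1)
t=1: X=(-1), d=1 → -e1, X_2=(-2)
t=2: X=(-2), d=0 → +e1, X_3=(-1)
t=3: X=(-1), d=0 → +e1, X_4=(0)
t=4: X=(0), d=1 → -e1, X_5=(-1)
t=5: X=(-1), d=1 → -e1, X_6=(-2)
t=6: X=(-2), d=1 → -e1, X_7=(-3)
t=7: X=(-3), d=0 → +e1, X_8=(-2)
t=8: X=(-2), d=1 → -e1, X_9=(-3)
t=9: X=(-3), d=0 → +e1, X_10=(-2)
t=10: X=(-2), d=0 → +e1, X_11=(-1)
t=11: X=(-1), d=0 → +e1, X_12=(0)
t=12: X=(0), d=0 → +e1, X_13=(1)

13


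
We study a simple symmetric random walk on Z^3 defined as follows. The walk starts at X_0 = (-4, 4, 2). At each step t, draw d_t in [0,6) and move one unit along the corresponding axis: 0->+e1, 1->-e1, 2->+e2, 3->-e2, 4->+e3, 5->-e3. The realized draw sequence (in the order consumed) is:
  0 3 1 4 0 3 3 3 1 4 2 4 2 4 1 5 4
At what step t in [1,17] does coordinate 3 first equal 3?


t=0: X=(-4, 4, 2), d=0 → +e1, X_1=(-3, 4, 2)
t=1: X=(-3, 4, 2), d=3 → -e2, X_2=(-3, 3, 2)
t=2: X=(-3, 3, 2), d=1 → -e1, X_3=(-4, 3, 2)
t=3: X=(-4, 3, 2), d=4 → +e3, X_4=(-4, 3, 3)
t=4: X=(-4, 3, 3), d=0 → +e1, X_5=(-3, 3, 3)
t=5: X=(-3, 3, 3), d=3 → -e2, X_6=(-3, 2, 3)
t=6: X=(-3, 2, 3), d=3 → -e2, X_7=(-3, 1, 3)
t=7: X=(-3, 1, 3), d=3 → -e2, X_8=(-3, 0, 3)
t=8: X=(-3, 0, 3), d=1 → -e1, X_9=(-4, 0, 3)
t=9: X=(-4, 0, 3), d=4 → +e3, X_10=(-4, 0, 4)
t=10: X=(-4, 0, 4), d=2 → +e2, X_11=(-4, 1, 4)
t=11: X=(-4, 1, 4), d=4 → +e3, X_12=(-4, 1, 5)
t=12: X=(-4, 1, 5), d=2 → +e2, X_13=(-4, 2, 5)
t=13: X=(-4, 2, 5), d=4 → +e3, X_14=(-4, 2, 6)
t=14: X=(-4, 2, 6), d=1 → -e1, X_15=(-5, 2, 6)
t=15: X=(-5, 2, 6), d=5 → -e3, X_16=(-5, 2, 5)
t=16: X=(-5, 2, 5), d=4 → +e3, X_17=(-5, 2, 6)

4


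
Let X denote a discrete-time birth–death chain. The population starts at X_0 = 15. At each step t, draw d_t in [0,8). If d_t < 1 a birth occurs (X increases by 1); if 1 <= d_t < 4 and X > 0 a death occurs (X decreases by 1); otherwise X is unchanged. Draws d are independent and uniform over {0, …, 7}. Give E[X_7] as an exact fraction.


X can drop by at most 1 per step and X_0 = 15 > T = 7, so X_t >= 15 − t >= 8 > 0 for every t <= 7: the floor at 0 (the 'and X > 0' condition) never binds. Hence X_7 = X_0 + Σ_{t<7} Y_t with i.i.d. increments Y_t = y(d_t) ∈ {+1, −1, 0}.
Outcome values over d=0..7: [1, -1, -1, -1, 0, 0, 0, 0]
Σy = -2, Σy² = 4, M = 8
μ = -2/8 = -1/4,  σ² = 4/8 − (-1/4)² = 7/16
E[X_7] = 15 + 7·(-1/4) = 53/4

53/4


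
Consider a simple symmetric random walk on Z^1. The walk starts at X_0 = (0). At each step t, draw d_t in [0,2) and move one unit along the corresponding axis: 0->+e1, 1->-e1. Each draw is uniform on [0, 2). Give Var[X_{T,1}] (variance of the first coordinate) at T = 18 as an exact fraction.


Outcome values over d=0..1: [1, -1]
Σy = 0, Σy² = 2, M = 2
μ = 0/2 = 0,  σ² = 2/2 − (0)² = 1
Independent increments: Var[X_18] = 18·σ² = 18·(1) = 18

18


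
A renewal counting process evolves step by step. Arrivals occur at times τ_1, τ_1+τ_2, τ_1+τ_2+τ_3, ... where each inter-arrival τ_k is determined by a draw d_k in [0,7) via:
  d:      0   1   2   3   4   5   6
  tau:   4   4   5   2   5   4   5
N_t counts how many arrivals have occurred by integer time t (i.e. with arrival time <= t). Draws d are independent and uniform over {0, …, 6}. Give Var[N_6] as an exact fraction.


Inter-arrival values over d=0..6: [4, 4, 5, 2, 5, 4, 5]
Each d has probability 1/7, so the pmf of τ is: f(2) = 1/7, f(4) = 3/7, f(5) = 3/7
Let p_n(j) = P(N_n = j), with p_0 = [1]. Condition on τ_1: p_n(0) = P(τ > n), and for j >= 1, p_n(j) = Σ_{k<=n} f(k)·p_{n−k}(j−1)
p_1 = [1]  (j = 0)
p_2 = [6/7, 1/7]  (j = 0..1)
p_3 = [6/7, 1/7]  (j = 0..1)
p_4 = [3/7, 27/49, 1/49]  (j = 0..2)
p_5 = [0, 48/49, 1/49]  (j = 0..2)
p_6 = [0, 6/7, 48/343, 1/343]  (j = 0..3)
E[N_6] = Σ j·p_6(j) = 393/343;  E[N_6²] = Σ j²·p_6(j) = 495/343
Var[N_6] = 495/343 − (393/343)² = 15336/117649

15336/117649


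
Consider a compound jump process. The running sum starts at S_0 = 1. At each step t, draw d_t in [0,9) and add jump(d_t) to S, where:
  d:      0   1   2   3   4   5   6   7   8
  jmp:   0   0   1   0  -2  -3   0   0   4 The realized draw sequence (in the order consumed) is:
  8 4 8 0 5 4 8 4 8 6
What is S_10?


8

t=0: S=1, d=8, jump=4, S_1=5
t=1: S=5, d=4, jump=-2, S_2=3
t=2: S=3, d=8, jump=4, S_3=7
t=3: S=7, d=0, jump=0, S_4=7
t=4: S=7, d=5, jump=-3, S_5=4
t=5: S=4, d=4, jump=-2, S_6=2
t=6: S=2, d=8, jump=4, S_7=6
t=7: S=6, d=4, jump=-2, S_8=4
t=8: S=4, d=8, jump=4, S_9=8
t=9: S=8, d=6, jump=0, S_10=8


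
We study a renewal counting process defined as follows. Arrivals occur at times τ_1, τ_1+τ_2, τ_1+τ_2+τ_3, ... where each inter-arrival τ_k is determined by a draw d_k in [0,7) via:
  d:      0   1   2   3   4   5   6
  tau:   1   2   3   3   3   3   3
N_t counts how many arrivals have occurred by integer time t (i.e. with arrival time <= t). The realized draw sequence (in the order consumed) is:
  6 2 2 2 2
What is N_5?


1

draw d_1=6: τ_1=3, arrival time A_1=3
draw d_2=2: τ_2=3, arrival time A_2=6
draw d_3=2: τ_3=3, arrival time A_3=9
draw d_4=2: τ_4=3, arrival time A_4=12
draw d_5=2: τ_5=3, arrival time A_5=15
N_t over t=0..5: 0:0 1:0 2:0 3:1 4:1 5:1


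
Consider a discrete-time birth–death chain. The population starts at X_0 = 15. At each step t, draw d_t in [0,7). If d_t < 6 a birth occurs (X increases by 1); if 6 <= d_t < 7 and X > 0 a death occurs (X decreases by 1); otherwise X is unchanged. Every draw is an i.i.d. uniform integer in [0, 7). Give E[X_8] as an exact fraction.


145/7

X can drop by at most 1 per step and X_0 = 15 > T = 8, so X_t >= 15 − t >= 7 > 0 for every t <= 8: the floor at 0 (the 'and X > 0' condition) never binds. Hence X_8 = X_0 + Σ_{t<8} Y_t with i.i.d. increments Y_t = y(d_t) ∈ {+1, −1, 0}.
Outcome values over d=0..6: [1, 1, 1, 1, 1, 1, -1]
Σy = 5, Σy² = 7, M = 7
μ = 5/7 = 5/7,  σ² = 7/7 − (5/7)² = 24/49
E[X_8] = 15 + 8·(5/7) = 145/7


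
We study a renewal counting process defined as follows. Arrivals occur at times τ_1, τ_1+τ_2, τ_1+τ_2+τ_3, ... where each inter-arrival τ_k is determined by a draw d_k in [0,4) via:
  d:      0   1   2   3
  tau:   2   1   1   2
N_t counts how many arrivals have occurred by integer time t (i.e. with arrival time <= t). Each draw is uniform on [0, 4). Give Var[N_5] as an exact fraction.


495/1024

Inter-arrival values over d=0..3: [2, 1, 1, 2]
Each d has probability 1/4, so the pmf of τ is: f(1) = 1/2, f(2) = 1/2
Let p_n(j) = P(N_n = j), with p_0 = [1]. Condition on τ_1: p_n(0) = P(τ > n), and for j >= 1, p_n(j) = Σ_{k<=n} f(k)·p_{n−k}(j−1)
p_1 = [1/2, 1/2]  (j = 0..1)
p_2 = [0, 3/4, 1/4]  (j = 0..2)
p_3 = [0, 1/4, 5/8, 1/8]  (j = 0..3)
p_4 = [0, 0, 1/2, 7/16, 1/16]  (j = 0..4)
p_5 = [0, 0, 1/8, 9/16, 9/32, 1/32]  (j = 0..5)
E[N_5] = Σ j·p_5(j) = 103/32;  E[N_5²] = Σ j²·p_5(j) = 347/32
Var[N_5] = 347/32 − (103/32)² = 495/1024


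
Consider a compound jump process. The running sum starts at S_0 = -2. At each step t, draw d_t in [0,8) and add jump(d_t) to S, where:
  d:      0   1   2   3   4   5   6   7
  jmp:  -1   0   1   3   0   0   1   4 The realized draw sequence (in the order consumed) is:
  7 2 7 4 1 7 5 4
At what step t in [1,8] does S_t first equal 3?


t=0: S=-2, d=7, jump=4, S_1=2
t=1: S=2, d=2, jump=1, S_2=3
t=2: S=3, d=7, jump=4, S_3=7
t=3: S=7, d=4, jump=0, S_4=7
t=4: S=7, d=1, jump=0, S_5=7
t=5: S=7, d=7, jump=4, S_6=11
t=6: S=11, d=5, jump=0, S_7=11
t=7: S=11, d=4, jump=0, S_8=11

2


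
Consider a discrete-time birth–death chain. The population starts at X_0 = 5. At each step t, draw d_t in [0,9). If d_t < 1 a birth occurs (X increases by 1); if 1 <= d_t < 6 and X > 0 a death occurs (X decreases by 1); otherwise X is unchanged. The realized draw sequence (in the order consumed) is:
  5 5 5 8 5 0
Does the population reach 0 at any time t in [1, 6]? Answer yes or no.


t=0: X=5, d=5 → death, X_1=4
t=1: X=4, d=5 → death, X_2=3
t=2: X=3, d=5 → death, X_3=2
t=3: X=2, d=8 → hold, X_4=2
t=4: X=2, d=5 → death, X_5=1
t=5: X=1, d=0 → birth, X_6=2

no


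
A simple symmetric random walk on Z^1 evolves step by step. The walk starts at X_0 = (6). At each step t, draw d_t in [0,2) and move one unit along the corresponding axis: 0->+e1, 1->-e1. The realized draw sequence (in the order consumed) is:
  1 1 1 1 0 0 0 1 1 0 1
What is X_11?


(3)

t=0: X=(6), d=1 → -e1, X_1=(5)
t=1: X=(5), d=1 → -e1, X_2=(4)
t=2: X=(4), d=1 → -e1, X_3=(3)
t=3: X=(3), d=1 → -e1, X_4=(2)
t=4: X=(2), d=0 → +e1, X_5=(3)
t=5: X=(3), d=0 → +e1, X_6=(4)
t=6: X=(4), d=0 → +e1, X_7=(5)
t=7: X=(5), d=1 → -e1, X_8=(4)
t=8: X=(4), d=1 → -e1, X_9=(3)
t=9: X=(3), d=0 → +e1, X_10=(4)
t=10: X=(4), d=1 → -e1, X_11=(3)


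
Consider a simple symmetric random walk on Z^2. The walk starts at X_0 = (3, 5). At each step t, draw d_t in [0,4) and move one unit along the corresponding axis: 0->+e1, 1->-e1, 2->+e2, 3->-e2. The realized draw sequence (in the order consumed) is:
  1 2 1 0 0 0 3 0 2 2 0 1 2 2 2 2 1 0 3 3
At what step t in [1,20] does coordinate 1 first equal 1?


t=0: X=(3, 5), d=1 → -e1, X_1=(2, 5)
t=1: X=(2, 5), d=2 → +e2, X_2=(2, 6)
t=2: X=(2, 6), d=1 → -e1, X_3=(1, 6)
t=3: X=(1, 6), d=0 → +e1, X_4=(2, 6)
t=4: X=(2, 6), d=0 → +e1, X_5=(3, 6)
t=5: X=(3, 6), d=0 → +e1, X_6=(4, 6)
t=6: X=(4, 6), d=3 → -e2, X_7=(4, 5)
t=7: X=(4, 5), d=0 → +e1, X_8=(5, 5)
t=8: X=(5, 5), d=2 → +e2, X_9=(5, 6)
t=9: X=(5, 6), d=2 → +e2, X_10=(5, 7)
t=10: X=(5, 7), d=0 → +e1, X_11=(6, 7)
t=11: X=(6, 7), d=1 → -e1, X_12=(5, 7)
t=12: X=(5, 7), d=2 → +e2, X_13=(5, 8)
t=13: X=(5, 8), d=2 → +e2, X_14=(5, 9)
t=14: X=(5, 9), d=2 → +e2, X_15=(5, 10)
t=15: X=(5, 10), d=2 → +e2, X_16=(5, 11)
t=16: X=(5, 11), d=1 → -e1, X_17=(4, 11)
t=17: X=(4, 11), d=0 → +e1, X_18=(5, 11)
t=18: X=(5, 11), d=3 → -e2, X_19=(5, 10)
t=19: X=(5, 10), d=3 → -e2, X_20=(5, 9)

3


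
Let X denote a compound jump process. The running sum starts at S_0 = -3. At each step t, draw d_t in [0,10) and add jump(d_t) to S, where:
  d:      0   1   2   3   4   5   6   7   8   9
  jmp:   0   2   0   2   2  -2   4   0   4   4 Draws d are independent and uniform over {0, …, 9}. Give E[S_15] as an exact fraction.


21

Outcome values over d=0..9: [0, 2, 0, 2, 2, -2, 4, 0, 4, 4]
Σy = 16, Σy² = 64, M = 10
μ = 16/10 = 8/5,  σ² = 64/10 − (8/5)² = 96/25
E[S_15] = -3 + 15·(8/5) = 21


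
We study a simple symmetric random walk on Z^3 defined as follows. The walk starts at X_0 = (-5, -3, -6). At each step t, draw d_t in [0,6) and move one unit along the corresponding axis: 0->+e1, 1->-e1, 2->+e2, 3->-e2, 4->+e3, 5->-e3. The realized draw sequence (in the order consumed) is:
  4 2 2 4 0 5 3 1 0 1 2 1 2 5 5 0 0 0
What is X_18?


(-3, 0, -7)

t=0: X=(-5, -3, -6), d=4 → +e3, X_1=(-5, -3, -5)
t=1: X=(-5, -3, -5), d=2 → +e2, X_2=(-5, -2, -5)
t=2: X=(-5, -2, -5), d=2 → +e2, X_3=(-5, -1, -5)
t=3: X=(-5, -1, -5), d=4 → +e3, X_4=(-5, -1, -4)
t=4: X=(-5, -1, -4), d=0 → +e1, X_5=(-4, -1, -4)
t=5: X=(-4, -1, -4), d=5 → -e3, X_6=(-4, -1, -5)
t=6: X=(-4, -1, -5), d=3 → -e2, X_7=(-4, -2, -5)
t=7: X=(-4, -2, -5), d=1 → -e1, X_8=(-5, -2, -5)
t=8: X=(-5, -2, -5), d=0 → +e1, X_9=(-4, -2, -5)
t=9: X=(-4, -2, -5), d=1 → -e1, X_10=(-5, -2, -5)
t=10: X=(-5, -2, -5), d=2 → +e2, X_11=(-5, -1, -5)
t=11: X=(-5, -1, -5), d=1 → -e1, X_12=(-6, -1, -5)
t=12: X=(-6, -1, -5), d=2 → +e2, X_13=(-6, 0, -5)
t=13: X=(-6, 0, -5), d=5 → -e3, X_14=(-6, 0, -6)
t=14: X=(-6, 0, -6), d=5 → -e3, X_15=(-6, 0, -7)
t=15: X=(-6, 0, -7), d=0 → +e1, X_16=(-5, 0, -7)
t=16: X=(-5, 0, -7), d=0 → +e1, X_17=(-4, 0, -7)
t=17: X=(-4, 0, -7), d=0 → +e1, X_18=(-3, 0, -7)


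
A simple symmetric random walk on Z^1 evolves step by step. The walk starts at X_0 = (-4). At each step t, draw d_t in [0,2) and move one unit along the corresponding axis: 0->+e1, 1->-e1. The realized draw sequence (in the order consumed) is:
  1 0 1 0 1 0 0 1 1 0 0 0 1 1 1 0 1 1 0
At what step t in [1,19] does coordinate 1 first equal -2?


t=0: X=(-4), d=1 → -e1, X_1=(-5)
t=1: X=(-5), d=0 → +e1, X_2=(-4)
t=2: X=(-4), d=1 → -e1, X_3=(-5)
t=3: X=(-5), d=0 → +e1, X_4=(-4)
t=4: X=(-4), d=1 → -e1, X_5=(-5)
t=5: X=(-5), d=0 → +e1, X_6=(-4)
t=6: X=(-4), d=0 → +e1, X_7=(-3)
t=7: X=(-3), d=1 → -e1, X_8=(-4)
t=8: X=(-4), d=1 → -e1, X_9=(-5)
t=9: X=(-5), d=0 → +e1, X_10=(-4)
t=10: X=(-4), d=0 → +e1, X_11=(-3)
t=11: X=(-3), d=0 → +e1, X_12=(-2)
t=12: X=(-2), d=1 → -e1, X_13=(-3)
t=13: X=(-3), d=1 → -e1, X_14=(-4)
t=14: X=(-4), d=1 → -e1, X_15=(-5)
t=15: X=(-5), d=0 → +e1, X_16=(-4)
t=16: X=(-4), d=1 → -e1, X_17=(-5)
t=17: X=(-5), d=1 → -e1, X_18=(-6)
t=18: X=(-6), d=0 → +e1, X_19=(-5)

12


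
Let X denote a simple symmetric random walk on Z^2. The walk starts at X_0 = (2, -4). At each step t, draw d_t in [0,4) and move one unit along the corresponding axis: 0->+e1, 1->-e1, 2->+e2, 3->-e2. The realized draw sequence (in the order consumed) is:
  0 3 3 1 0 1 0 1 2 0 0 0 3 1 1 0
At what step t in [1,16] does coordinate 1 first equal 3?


1

t=0: X=(2, -4), d=0 → +e1, X_1=(3, -4)
t=1: X=(3, -4), d=3 → -e2, X_2=(3, -5)
t=2: X=(3, -5), d=3 → -e2, X_3=(3, -6)
t=3: X=(3, -6), d=1 → -e1, X_4=(2, -6)
t=4: X=(2, -6), d=0 → +e1, X_5=(3, -6)
t=5: X=(3, -6), d=1 → -e1, X_6=(2, -6)
t=6: X=(2, -6), d=0 → +e1, X_7=(3, -6)
t=7: X=(3, -6), d=1 → -e1, X_8=(2, -6)
t=8: X=(2, -6), d=2 → +e2, X_9=(2, -5)
t=9: X=(2, -5), d=0 → +e1, X_10=(3, -5)
t=10: X=(3, -5), d=0 → +e1, X_11=(4, -5)
t=11: X=(4, -5), d=0 → +e1, X_12=(5, -5)
t=12: X=(5, -5), d=3 → -e2, X_13=(5, -6)
t=13: X=(5, -6), d=1 → -e1, X_14=(4, -6)
t=14: X=(4, -6), d=1 → -e1, X_15=(3, -6)
t=15: X=(3, -6), d=0 → +e1, X_16=(4, -6)


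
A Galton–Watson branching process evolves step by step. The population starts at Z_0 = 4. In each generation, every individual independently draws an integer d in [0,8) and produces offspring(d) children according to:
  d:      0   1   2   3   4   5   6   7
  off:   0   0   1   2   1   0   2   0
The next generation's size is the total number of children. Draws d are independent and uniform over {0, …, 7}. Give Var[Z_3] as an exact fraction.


Outcome values over d=0..7: [0, 0, 1, 2, 1, 0, 2, 0]
Σy = 6, Σy² = 10, M = 8
μ = 6/8 = 3/4,  σ² = 10/8 − (3/4)² = 11/16
V_0 = 0, E_0 = 4
V_1 = 11/16·E_0 + (3/4)²·V_0 = 11/4;  E_1 = 3
V_2 = 11/16·E_1 + (3/4)²·V_1 = 231/64;  E_2 = 9/4
V_3 = 11/16·E_2 + (3/4)²·V_2 = 3663/1024;  E_3 = 27/16

3663/1024


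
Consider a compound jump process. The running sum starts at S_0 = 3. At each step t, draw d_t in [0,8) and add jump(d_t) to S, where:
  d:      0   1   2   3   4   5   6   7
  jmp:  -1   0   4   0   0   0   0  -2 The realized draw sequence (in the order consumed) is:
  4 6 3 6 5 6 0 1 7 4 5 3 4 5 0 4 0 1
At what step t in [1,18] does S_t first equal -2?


t=0: S=3, d=4, jump=0, S_1=3
t=1: S=3, d=6, jump=0, S_2=3
t=2: S=3, d=3, jump=0, S_3=3
t=3: S=3, d=6, jump=0, S_4=3
t=4: S=3, d=5, jump=0, S_5=3
t=5: S=3, d=6, jump=0, S_6=3
t=6: S=3, d=0, jump=-1, S_7=2
t=7: S=2, d=1, jump=0, S_8=2
t=8: S=2, d=7, jump=-2, S_9=0
t=9: S=0, d=4, jump=0, S_10=0
t=10: S=0, d=5, jump=0, S_11=0
t=11: S=0, d=3, jump=0, S_12=0
t=12: S=0, d=4, jump=0, S_13=0
t=13: S=0, d=5, jump=0, S_14=0
t=14: S=0, d=0, jump=-1, S_15=-1
t=15: S=-1, d=4, jump=0, S_16=-1
t=16: S=-1, d=0, jump=-1, S_17=-2
t=17: S=-2, d=1, jump=0, S_18=-2

17


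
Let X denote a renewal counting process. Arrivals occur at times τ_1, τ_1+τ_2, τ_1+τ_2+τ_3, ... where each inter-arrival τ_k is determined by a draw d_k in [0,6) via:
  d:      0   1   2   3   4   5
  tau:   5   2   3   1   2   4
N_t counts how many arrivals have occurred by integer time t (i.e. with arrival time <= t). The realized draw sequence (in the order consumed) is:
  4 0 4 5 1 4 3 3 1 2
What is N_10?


draw d_1=4: τ_1=2, arrival time A_1=2
draw d_2=0: τ_2=5, arrival time A_2=7
draw d_3=4: τ_3=2, arrival time A_3=9
draw d_4=5: τ_4=4, arrival time A_4=13
draw d_5=1: τ_5=2, arrival time A_5=15
draw d_6=4: τ_6=2, arrival time A_6=17
draw d_7=3: τ_7=1, arrival time A_7=18
draw d_8=3: τ_8=1, arrival time A_8=19
draw d_9=1: τ_9=2, arrival time A_9=21
draw d_10=2: τ_10=3, arrival time A_10=24
N_t over t=0..10: 0:0 1:0 2:1 3:1 4:1 5:1 6:1 7:2 8:2 9:3 10:3

3


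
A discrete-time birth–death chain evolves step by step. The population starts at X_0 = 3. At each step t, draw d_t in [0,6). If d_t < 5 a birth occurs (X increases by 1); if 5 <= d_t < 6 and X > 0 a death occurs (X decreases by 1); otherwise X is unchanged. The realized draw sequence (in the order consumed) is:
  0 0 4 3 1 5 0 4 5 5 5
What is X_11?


t=0: X=3, d=0 → birth, X_1=4
t=1: X=4, d=0 → birth, X_2=5
t=2: X=5, d=4 → birth, X_3=6
t=3: X=6, d=3 → birth, X_4=7
t=4: X=7, d=1 → birth, X_5=8
t=5: X=8, d=5 → death, X_6=7
t=6: X=7, d=0 → birth, X_7=8
t=7: X=8, d=4 → birth, X_8=9
t=8: X=9, d=5 → death, X_9=8
t=9: X=8, d=5 → death, X_10=7
t=10: X=7, d=5 → death, X_11=6

6


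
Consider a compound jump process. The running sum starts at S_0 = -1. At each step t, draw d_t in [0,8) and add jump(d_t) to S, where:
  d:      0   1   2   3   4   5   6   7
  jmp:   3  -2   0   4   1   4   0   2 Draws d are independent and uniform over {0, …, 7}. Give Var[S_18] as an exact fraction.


72

Outcome values over d=0..7: [3, -2, 0, 4, 1, 4, 0, 2]
Σy = 12, Σy² = 50, M = 8
μ = 12/8 = 3/2,  σ² = 50/8 − (3/2)² = 4
Independent increments: Var[S_18] = 18·σ² = 18·(4) = 72


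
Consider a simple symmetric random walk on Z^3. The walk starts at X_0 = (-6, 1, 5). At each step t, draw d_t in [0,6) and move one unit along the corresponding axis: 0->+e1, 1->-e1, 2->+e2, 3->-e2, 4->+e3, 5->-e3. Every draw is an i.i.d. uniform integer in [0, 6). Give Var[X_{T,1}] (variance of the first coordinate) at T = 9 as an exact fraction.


3

Outcome values over d=0..5: [1, -1, 0, 0, 0, 0]
Σy = 0, Σy² = 2, M = 6
μ = 0/6 = 0,  σ² = 2/6 − (0)² = 1/3
Independent increments: Var[X_9] = 9·σ² = 9·(1/3) = 3


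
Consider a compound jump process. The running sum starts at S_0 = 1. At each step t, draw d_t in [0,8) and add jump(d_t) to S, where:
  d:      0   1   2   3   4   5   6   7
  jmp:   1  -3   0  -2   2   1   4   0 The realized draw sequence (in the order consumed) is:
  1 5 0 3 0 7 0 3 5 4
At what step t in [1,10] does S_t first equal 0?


3

t=0: S=1, d=1, jump=-3, S_1=-2
t=1: S=-2, d=5, jump=1, S_2=-1
t=2: S=-1, d=0, jump=1, S_3=0
t=3: S=0, d=3, jump=-2, S_4=-2
t=4: S=-2, d=0, jump=1, S_5=-1
t=5: S=-1, d=7, jump=0, S_6=-1
t=6: S=-1, d=0, jump=1, S_7=0
t=7: S=0, d=3, jump=-2, S_8=-2
t=8: S=-2, d=5, jump=1, S_9=-1
t=9: S=-1, d=4, jump=2, S_10=1


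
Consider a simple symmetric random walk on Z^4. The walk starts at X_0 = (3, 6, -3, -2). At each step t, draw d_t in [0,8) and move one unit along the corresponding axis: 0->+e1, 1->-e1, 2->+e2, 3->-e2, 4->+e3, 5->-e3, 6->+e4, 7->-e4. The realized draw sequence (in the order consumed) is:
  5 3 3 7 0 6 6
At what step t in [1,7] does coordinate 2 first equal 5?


t=0: X=(3, 6, -3, -2), d=5 → -e3, X_1=(3, 6, -4, -2)
t=1: X=(3, 6, -4, -2), d=3 → -e2, X_2=(3, 5, -4, -2)
t=2: X=(3, 5, -4, -2), d=3 → -e2, X_3=(3, 4, -4, -2)
t=3: X=(3, 4, -4, -2), d=7 → -e4, X_4=(3, 4, -4, -3)
t=4: X=(3, 4, -4, -3), d=0 → +e1, X_5=(4, 4, -4, -3)
t=5: X=(4, 4, -4, -3), d=6 → +e4, X_6=(4, 4, -4, -2)
t=6: X=(4, 4, -4, -2), d=6 → +e4, X_7=(4, 4, -4, -1)

2


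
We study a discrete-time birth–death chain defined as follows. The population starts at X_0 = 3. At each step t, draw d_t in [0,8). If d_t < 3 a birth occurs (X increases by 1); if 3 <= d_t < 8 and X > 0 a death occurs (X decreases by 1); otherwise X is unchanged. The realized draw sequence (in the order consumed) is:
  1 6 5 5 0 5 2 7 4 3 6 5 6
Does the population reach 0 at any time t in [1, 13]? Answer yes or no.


t=0: X=3, d=1 → birth, X_1=4
t=1: X=4, d=6 → death, X_2=3
t=2: X=3, d=5 → death, X_3=2
t=3: X=2, d=5 → death, X_4=1
t=4: X=1, d=0 → birth, X_5=2
t=5: X=2, d=5 → death, X_6=1
t=6: X=1, d=2 → birth, X_7=2
t=7: X=2, d=7 → death, X_8=1
t=8: X=1, d=4 → death, X_9=0
t=9: X=0, d=3 → hold, X_10=0
t=10: X=0, d=6 → hold, X_11=0
t=11: X=0, d=5 → hold, X_12=0
t=12: X=0, d=6 → hold, X_13=0

yes


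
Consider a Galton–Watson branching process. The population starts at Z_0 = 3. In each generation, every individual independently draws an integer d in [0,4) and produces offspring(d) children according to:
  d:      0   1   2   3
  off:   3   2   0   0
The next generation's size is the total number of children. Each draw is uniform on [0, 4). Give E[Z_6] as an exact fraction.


Outcome values over d=0..3: [3, 2, 0, 0]
Σy = 5, Σy² = 13, M = 4
μ = 5/4 = 5/4,  σ² = 13/4 − (5/4)² = 27/16
E[Z_0] = 3
E[Z_1] = 5/4·E[Z_0] = 15/4
E[Z_2] = 5/4·E[Z_1] = 75/16
E[Z_3] = 5/4·E[Z_2] = 375/64
E[Z_4] = 5/4·E[Z_3] = 1875/256
E[Z_5] = 5/4·E[Z_4] = 9375/1024
E[Z_6] = 5/4·E[Z_5] = 46875/4096

46875/4096


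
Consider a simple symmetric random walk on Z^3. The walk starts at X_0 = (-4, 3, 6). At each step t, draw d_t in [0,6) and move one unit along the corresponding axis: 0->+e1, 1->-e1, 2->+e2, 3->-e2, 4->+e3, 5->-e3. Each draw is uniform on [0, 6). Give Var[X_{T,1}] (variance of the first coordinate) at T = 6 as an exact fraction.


2

Outcome values over d=0..5: [1, -1, 0, 0, 0, 0]
Σy = 0, Σy² = 2, M = 6
μ = 0/6 = 0,  σ² = 2/6 − (0)² = 1/3
Independent increments: Var[X_6] = 6·σ² = 6·(1/3) = 2


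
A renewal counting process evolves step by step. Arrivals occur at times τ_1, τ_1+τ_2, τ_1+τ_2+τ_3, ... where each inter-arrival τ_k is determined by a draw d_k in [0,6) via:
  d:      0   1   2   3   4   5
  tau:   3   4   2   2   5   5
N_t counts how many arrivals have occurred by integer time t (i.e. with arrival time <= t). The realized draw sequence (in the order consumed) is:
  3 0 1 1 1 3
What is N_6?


2

draw d_1=3: τ_1=2, arrival time A_1=2
draw d_2=0: τ_2=3, arrival time A_2=5
draw d_3=1: τ_3=4, arrival time A_3=9
draw d_4=1: τ_4=4, arrival time A_4=13
draw d_5=1: τ_5=4, arrival time A_5=17
draw d_6=3: τ_6=2, arrival time A_6=19
N_t over t=0..6: 0:0 1:0 2:1 3:1 4:1 5:2 6:2


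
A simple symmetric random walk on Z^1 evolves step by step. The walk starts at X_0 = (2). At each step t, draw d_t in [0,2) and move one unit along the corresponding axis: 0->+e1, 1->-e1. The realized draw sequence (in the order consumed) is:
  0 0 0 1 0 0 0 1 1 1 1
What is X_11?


t=0: X=(2), d=0 → +e1, X_1=(3)
t=1: X=(3), d=0 → +e1, X_2=(4)
t=2: X=(4), d=0 → +e1, X_3=(5)
t=3: X=(5), d=1 → -e1, X_4=(4)
t=4: X=(4), d=0 → +e1, X_5=(5)
t=5: X=(5), d=0 → +e1, X_6=(6)
t=6: X=(6), d=0 → +e1, X_7=(7)
t=7: X=(7), d=1 → -e1, X_8=(6)
t=8: X=(6), d=1 → -e1, X_9=(5)
t=9: X=(5), d=1 → -e1, X_10=(4)
t=10: X=(4), d=1 → -e1, X_11=(3)

(3)


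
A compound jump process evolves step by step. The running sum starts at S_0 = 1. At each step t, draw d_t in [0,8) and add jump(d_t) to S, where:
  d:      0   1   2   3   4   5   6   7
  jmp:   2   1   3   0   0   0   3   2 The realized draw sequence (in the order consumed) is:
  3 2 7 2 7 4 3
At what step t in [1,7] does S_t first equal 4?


2

t=0: S=1, d=3, jump=0, S_1=1
t=1: S=1, d=2, jump=3, S_2=4
t=2: S=4, d=7, jump=2, S_3=6
t=3: S=6, d=2, jump=3, S_4=9
t=4: S=9, d=7, jump=2, S_5=11
t=5: S=11, d=4, jump=0, S_6=11
t=6: S=11, d=3, jump=0, S_7=11


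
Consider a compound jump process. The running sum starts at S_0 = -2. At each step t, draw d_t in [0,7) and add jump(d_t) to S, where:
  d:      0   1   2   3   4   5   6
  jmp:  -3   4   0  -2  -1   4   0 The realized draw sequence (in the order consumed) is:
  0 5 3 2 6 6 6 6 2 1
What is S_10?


1

t=0: S=-2, d=0, jump=-3, S_1=-5
t=1: S=-5, d=5, jump=4, S_2=-1
t=2: S=-1, d=3, jump=-2, S_3=-3
t=3: S=-3, d=2, jump=0, S_4=-3
t=4: S=-3, d=6, jump=0, S_5=-3
t=5: S=-3, d=6, jump=0, S_6=-3
t=6: S=-3, d=6, jump=0, S_7=-3
t=7: S=-3, d=6, jump=0, S_8=-3
t=8: S=-3, d=2, jump=0, S_9=-3
t=9: S=-3, d=1, jump=4, S_10=1


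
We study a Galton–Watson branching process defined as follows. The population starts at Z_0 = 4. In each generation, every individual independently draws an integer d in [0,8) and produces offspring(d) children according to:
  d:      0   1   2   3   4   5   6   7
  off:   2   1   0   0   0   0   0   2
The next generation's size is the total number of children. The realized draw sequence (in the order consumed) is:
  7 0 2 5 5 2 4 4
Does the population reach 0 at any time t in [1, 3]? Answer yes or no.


gen 0: Z_0=4, draws=[7, 0, 2, 5], offspring=[2, 2, 0, 0], Z_1=4
gen 1: Z_1=4, draws=[5, 2, 4, 4], offspring=[0, 0, 0, 0], Z_2=0
gen 2: Z_2=0, draws=[], offspring=[], Z_3=0

yes


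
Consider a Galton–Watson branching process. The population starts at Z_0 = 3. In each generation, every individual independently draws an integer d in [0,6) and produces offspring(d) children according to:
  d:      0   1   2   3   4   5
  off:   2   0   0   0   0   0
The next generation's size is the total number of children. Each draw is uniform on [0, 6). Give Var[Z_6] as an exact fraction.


Outcome values over d=0..5: [2, 0, 0, 0, 0, 0]
Σy = 2, Σy² = 4, M = 6
μ = 2/6 = 1/3,  σ² = 4/6 − (1/3)² = 5/9
V_0 = 0, E_0 = 3
V_1 = 5/9·E_0 + (1/3)²·V_0 = 5/3;  E_1 = 1
V_2 = 5/9·E_1 + (1/3)²·V_1 = 20/27;  E_2 = 1/3
V_3 = 5/9·E_2 + (1/3)²·V_2 = 65/243;  E_3 = 1/9
V_4 = 5/9·E_3 + (1/3)²·V_3 = 200/2187;  E_4 = 1/27
V_5 = 5/9·E_4 + (1/3)²·V_4 = 605/19683;  E_5 = 1/81
V_6 = 5/9·E_5 + (1/3)²·V_5 = 1820/177147;  E_6 = 1/243

1820/177147


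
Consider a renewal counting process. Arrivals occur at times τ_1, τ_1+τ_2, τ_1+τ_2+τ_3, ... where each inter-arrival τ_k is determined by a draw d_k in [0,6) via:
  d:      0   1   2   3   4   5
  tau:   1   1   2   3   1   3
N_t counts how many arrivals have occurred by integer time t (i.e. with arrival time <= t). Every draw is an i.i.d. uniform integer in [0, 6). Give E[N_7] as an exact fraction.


4279/1152

Inter-arrival values over d=0..5: [1, 1, 2, 3, 1, 3]
Each d has probability 1/6, so the pmf of τ is: f(1) = 1/2, f(2) = 1/6, f(3) = 1/3
Renewal equation for m(n) = E[N_n]: condition on τ_1 = k (if k <= n, one arrival plus a fresh copy on the remaining n−k steps): m(n) = F(n) + Σ_{k<=n} f(k)·m(n−k), where F(n) = P(τ <= n) and m(0) = 0
m(1) = F(1) = 1/2
m(2) = F(2) + f(1)·m(1) = 2/3 + 1/2·1/2 = 11/12
m(3) = F(3) + f(1)·m(2) + f(2)·m(1) = 1 + 1/2·11/12 + 1/6·1/2 = 37/24
m(4) = F(4) + f(1)·m(3) + f(2)·m(2) + f(3)·m(1) = 1 + 1/2·37/24 + 1/6·11/12 + 1/3·1/2 = 301/144
m(5) = F(5) + f(1)·m(4) + f(2)·m(3) + f(3)·m(2) = 1 + 1/2·301/144 + 1/6·37/24 + 1/3·11/12 = 751/288
m(6) = F(6) + f(1)·m(5) + f(2)·m(4) + f(3)·m(3) = 1 + 1/2·751/288 + 1/6·301/144 + 1/3·37/24 = 5471/1728
m(7) = F(7) + f(1)·m(6) + f(2)·m(5) + f(3)·m(4) = 1 + 1/2·5471/1728 + 1/6·751/288 + 1/3·301/144 = 4279/1152
E[N_7] = m(7) = 4279/1152


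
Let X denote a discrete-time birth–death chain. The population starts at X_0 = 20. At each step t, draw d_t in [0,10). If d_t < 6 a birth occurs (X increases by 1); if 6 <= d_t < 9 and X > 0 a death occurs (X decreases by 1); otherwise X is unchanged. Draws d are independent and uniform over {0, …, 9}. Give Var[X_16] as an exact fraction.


X can drop by at most 1 per step and X_0 = 20 > T = 16, so X_t >= 20 − t >= 4 > 0 for every t <= 16: the floor at 0 (the 'and X > 0' condition) never binds. Hence X_16 = X_0 + Σ_{t<16} Y_t with i.i.d. increments Y_t = y(d_t) ∈ {+1, −1, 0}.
Outcome values over d=0..9: [1, 1, 1, 1, 1, 1, -1, -1, -1, 0]
Σy = 3, Σy² = 9, M = 10
μ = 3/10 = 3/10,  σ² = 9/10 − (3/10)² = 81/100
Independent increments: Var[X_16] = 16·σ² = 16·(81/100) = 324/25

324/25


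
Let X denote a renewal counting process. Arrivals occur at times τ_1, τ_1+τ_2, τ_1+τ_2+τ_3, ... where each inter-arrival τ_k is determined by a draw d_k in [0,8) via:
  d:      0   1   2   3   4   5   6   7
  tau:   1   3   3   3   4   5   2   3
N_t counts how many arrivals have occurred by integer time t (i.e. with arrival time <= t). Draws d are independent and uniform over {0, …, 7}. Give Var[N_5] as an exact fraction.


338643951/1073741824

Inter-arrival values over d=0..7: [1, 3, 3, 3, 4, 5, 2, 3]
Each d has probability 1/8, so the pmf of τ is: f(1) = 1/8, f(2) = 1/8, f(3) = 1/2, f(4) = 1/8, f(5) = 1/8
Let p_n(j) = P(N_n = j), with p_0 = [1]. Condition on τ_1: p_n(0) = P(τ > n), and for j >= 1, p_n(j) = Σ_{k<=n} f(k)·p_{n−k}(j−1)
p_1 = [7/8, 1/8]  (j = 0..1)
p_2 = [3/4, 15/64, 1/64]  (j = 0..2)
p_3 = [1/4, 45/64, 23/512, 1/512]  (j = 0..3)
p_4 = [1/8, 11/16, 23/128, 31/4096, 1/4096]  (j = 0..4)
p_5 = [0, 21/32, 157/512, 147/4096, 39/32768, 1/32768]  (j = 0..5)
E[N_5] = Σ j·p_5(j) = 45289/32768;  E[N_5²] = Σ j²·p_5(j) = 72929/32768
Var[N_5] = 72929/32768 − (45289/32768)² = 338643951/1073741824


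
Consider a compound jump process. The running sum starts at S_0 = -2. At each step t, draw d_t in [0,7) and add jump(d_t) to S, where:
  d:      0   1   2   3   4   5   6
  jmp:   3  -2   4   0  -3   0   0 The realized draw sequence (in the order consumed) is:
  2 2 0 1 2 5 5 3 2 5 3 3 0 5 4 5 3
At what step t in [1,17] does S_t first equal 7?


t=0: S=-2, d=2, jump=4, S_1=2
t=1: S=2, d=2, jump=4, S_2=6
t=2: S=6, d=0, jump=3, S_3=9
t=3: S=9, d=1, jump=-2, S_4=7
t=4: S=7, d=2, jump=4, S_5=11
t=5: S=11, d=5, jump=0, S_6=11
t=6: S=11, d=5, jump=0, S_7=11
t=7: S=11, d=3, jump=0, S_8=11
t=8: S=11, d=2, jump=4, S_9=15
t=9: S=15, d=5, jump=0, S_10=15
t=10: S=15, d=3, jump=0, S_11=15
t=11: S=15, d=3, jump=0, S_12=15
t=12: S=15, d=0, jump=3, S_13=18
t=13: S=18, d=5, jump=0, S_14=18
t=14: S=18, d=4, jump=-3, S_15=15
t=15: S=15, d=5, jump=0, S_16=15
t=16: S=15, d=3, jump=0, S_17=15

4


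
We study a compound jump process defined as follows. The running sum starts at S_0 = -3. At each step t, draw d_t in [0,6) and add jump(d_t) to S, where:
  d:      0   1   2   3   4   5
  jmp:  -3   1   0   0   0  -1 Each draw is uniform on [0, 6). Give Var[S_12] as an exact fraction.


Outcome values over d=0..5: [-3, 1, 0, 0, 0, -1]
Σy = -3, Σy² = 11, M = 6
μ = -3/6 = -1/2,  σ² = 11/6 − (-1/2)² = 19/12
Independent increments: Var[S_12] = 12·σ² = 12·(19/12) = 19

19


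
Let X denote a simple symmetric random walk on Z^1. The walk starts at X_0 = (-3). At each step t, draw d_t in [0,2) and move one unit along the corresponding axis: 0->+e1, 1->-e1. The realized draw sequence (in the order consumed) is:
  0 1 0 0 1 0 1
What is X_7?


t=0: X=(-3), d=0 → +e1, X_1=(-2)
t=1: X=(-2), d=1 → -e1, X_2=(-3)
t=2: X=(-3), d=0 → +e1, X_3=(-2)
t=3: X=(-2), d=0 → +e1, X_4=(-1)
t=4: X=(-1), d=1 → -e1, X_5=(-2)
t=5: X=(-2), d=0 → +e1, X_6=(-1)
t=6: X=(-1), d=1 → -e1, X_7=(-2)

(-2)


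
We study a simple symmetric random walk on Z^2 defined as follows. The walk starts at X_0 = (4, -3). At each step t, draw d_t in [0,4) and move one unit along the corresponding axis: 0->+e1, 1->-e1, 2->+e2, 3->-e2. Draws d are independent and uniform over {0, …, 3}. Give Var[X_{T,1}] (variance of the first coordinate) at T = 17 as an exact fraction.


Outcome values over d=0..3: [1, -1, 0, 0]
Σy = 0, Σy² = 2, M = 4
μ = 0/4 = 0,  σ² = 2/4 − (0)² = 1/2
Independent increments: Var[X_17] = 17·σ² = 17·(1/2) = 17/2

17/2


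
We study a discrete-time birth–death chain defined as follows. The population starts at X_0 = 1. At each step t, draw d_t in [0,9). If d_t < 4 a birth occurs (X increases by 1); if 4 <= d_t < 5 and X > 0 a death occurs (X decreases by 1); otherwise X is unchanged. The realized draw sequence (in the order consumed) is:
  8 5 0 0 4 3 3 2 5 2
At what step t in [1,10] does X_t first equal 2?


3

t=0: X=1, d=8 → hold, X_1=1
t=1: X=1, d=5 → hold, X_2=1
t=2: X=1, d=0 → birth, X_3=2
t=3: X=2, d=0 → birth, X_4=3
t=4: X=3, d=4 → death, X_5=2
t=5: X=2, d=3 → birth, X_6=3
t=6: X=3, d=3 → birth, X_7=4
t=7: X=4, d=2 → birth, X_8=5
t=8: X=5, d=5 → hold, X_9=5
t=9: X=5, d=2 → birth, X_10=6


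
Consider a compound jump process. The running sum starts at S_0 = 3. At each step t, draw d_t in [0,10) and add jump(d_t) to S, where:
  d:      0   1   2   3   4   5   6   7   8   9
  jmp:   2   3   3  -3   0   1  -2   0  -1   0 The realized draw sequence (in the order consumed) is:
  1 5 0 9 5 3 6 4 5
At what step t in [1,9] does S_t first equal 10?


5

t=0: S=3, d=1, jump=3, S_1=6
t=1: S=6, d=5, jump=1, S_2=7
t=2: S=7, d=0, jump=2, S_3=9
t=3: S=9, d=9, jump=0, S_4=9
t=4: S=9, d=5, jump=1, S_5=10
t=5: S=10, d=3, jump=-3, S_6=7
t=6: S=7, d=6, jump=-2, S_7=5
t=7: S=5, d=4, jump=0, S_8=5
t=8: S=5, d=5, jump=1, S_9=6
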